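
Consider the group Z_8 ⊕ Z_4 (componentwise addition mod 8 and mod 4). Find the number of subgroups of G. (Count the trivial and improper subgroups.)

|G| = 32, so by Lagrange every subgroup order divides 32. Divisors: 1, 2, 4, 8, 16, 32.
Subgroups by order — order 1: 1; order 2: 3; order 4: 7; order 8: 7; order 16: 3; order 32: 1.
Total: 1 + 3 + 7 + 7 + 3 + 1 = 22.

22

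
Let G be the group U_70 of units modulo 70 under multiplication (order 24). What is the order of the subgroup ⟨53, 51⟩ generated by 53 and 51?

|⟨53⟩| = 12 and |⟨51⟩| = 3, so |H| is a multiple of lcm(12, 3) = 12 and divides |G| = 24.
Closing under the operation: H = {1, 9, 11, 23, 29, 37, 39, 43, 51, 53, 57, 67}, so |H| = 12.

12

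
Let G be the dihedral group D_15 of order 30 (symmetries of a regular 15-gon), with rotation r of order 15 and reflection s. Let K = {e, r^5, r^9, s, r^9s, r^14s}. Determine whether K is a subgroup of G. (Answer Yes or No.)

No

r^9 ∈ K but its inverse r^6 ∉ K, so K is not a subgroup.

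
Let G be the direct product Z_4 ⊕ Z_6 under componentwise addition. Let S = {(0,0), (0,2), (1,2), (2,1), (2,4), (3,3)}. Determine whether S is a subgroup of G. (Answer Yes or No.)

No

(2,4) ∈ S but its inverse (2,2) ∉ S, so S is not a subgroup.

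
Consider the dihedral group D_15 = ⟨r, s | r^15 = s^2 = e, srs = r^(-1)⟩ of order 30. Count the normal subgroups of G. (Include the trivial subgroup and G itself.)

G has 28 subgroups. Checking conjugation-invariance by order — order 1: 1/1 normal; order 2: 0/15 normal; order 3: 1/1 normal; order 5: 1/1 normal; order 6: 0/5 normal; order 10: 0/3 normal; order 15: 1/1 normal; order 30: 1/1 normal.
Total normal subgroups: 5.

5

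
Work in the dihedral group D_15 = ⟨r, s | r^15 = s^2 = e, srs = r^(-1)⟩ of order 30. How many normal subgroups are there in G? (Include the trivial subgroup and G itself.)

5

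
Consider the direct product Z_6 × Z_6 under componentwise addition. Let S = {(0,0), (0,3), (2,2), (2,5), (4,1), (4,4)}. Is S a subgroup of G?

|S| = 6 divides |G| = 36, consistent with Lagrange.
S contains the identity, every element's inverse is in S, and S is closed under +: it is a subgroup.
In fact S = ⟨(2,5)⟩.

Yes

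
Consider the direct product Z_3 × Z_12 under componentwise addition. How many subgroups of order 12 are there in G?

|G| = 36 and 12 | 36, so subgroups of order 12 are possible by Lagrange.
The subgroups of order 12 are: {(0,0), (0,1), (0,2), (0,3), (0,4), (0,5), (0,6), (0,7), (0,8), (0,9), (0,10), (0,11)}; {(0,0), (0,3), (0,6), (0,9), (1,0), (1,3), (1,6), (1,9), (2,0), (2,3), (2,6), (2,9)}; {(0,0), (0,3), (0,6), (0,9), (1,1), (1,4), (1,7), (1,10), (2,2), (2,5), (2,8), (2,11)}; {(0,0), (0,3), (0,6), (0,9), (1,2), (1,5), (1,8), (1,11), (2,1), (2,4), (2,7), (2,10)}.
So G has 4 subgroups of order 12.

4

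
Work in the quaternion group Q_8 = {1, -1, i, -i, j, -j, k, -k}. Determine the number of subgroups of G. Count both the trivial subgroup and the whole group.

6

|G| = 8, so by Lagrange every subgroup order divides 8. Divisors: 1, 2, 4, 8.
Subgroups by order — order 1: 1; order 2: 1; order 4: 3; order 8: 1.
Total: 1 + 1 + 3 + 1 = 6.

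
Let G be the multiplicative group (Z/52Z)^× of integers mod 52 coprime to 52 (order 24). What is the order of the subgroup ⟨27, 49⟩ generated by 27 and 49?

|⟨27⟩| = 2 and |⟨49⟩| = 6, so |H| is a multiple of lcm(2, 6) = 6 and divides |G| = 24.
Closing under the operation: H = {1, 3, 9, 17, 23, 25, 27, 29, 35, 43, 49, 51}, so |H| = 12.

12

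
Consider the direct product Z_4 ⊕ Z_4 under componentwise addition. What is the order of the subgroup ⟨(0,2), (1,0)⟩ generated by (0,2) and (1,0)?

|⟨(0,2)⟩| = 2 and |⟨(1,0)⟩| = 4, so |H| is a multiple of lcm(2, 4) = 4 and divides |G| = 16.
Closing under the operation: H = {(0,0), (0,2), (1,0), (1,2), (2,0), (2,2), (3,0), (3,2)}, so |H| = 8.

8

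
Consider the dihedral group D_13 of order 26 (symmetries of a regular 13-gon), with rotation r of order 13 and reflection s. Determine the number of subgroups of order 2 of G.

13

|G| = 26 and 2 | 26, so subgroups of order 2 are possible by Lagrange.
The subgroups of order 2 are: {e, r^10s}; {e, r^11s}; {e, r^12s}; {e, r^2s}; … (13 in all).
So G has 13 subgroups of order 2.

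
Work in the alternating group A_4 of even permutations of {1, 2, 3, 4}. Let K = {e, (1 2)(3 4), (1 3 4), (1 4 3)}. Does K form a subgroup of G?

No

Closure fails: (1 4 3) ∘ (1 2)(3 4) = (1 2 4) ∉ K. So K is not a subgroup.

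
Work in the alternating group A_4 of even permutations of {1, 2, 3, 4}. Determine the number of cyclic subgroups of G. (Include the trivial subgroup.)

Each element a generates a cyclic subgroup ⟨a⟩; distinct elements may generate the same one (a cyclic group of order d has φ(d) generators).
Cyclic subgroups by order — order 1: 1; order 2: 3; order 3: 4.
Total: 8.

8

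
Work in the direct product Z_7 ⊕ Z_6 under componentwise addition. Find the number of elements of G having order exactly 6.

An element (a,b) has order lcm(ord(a), ord(b)); count pairs with lcm equal to 6.
Enumerating gives 2 such elements.

2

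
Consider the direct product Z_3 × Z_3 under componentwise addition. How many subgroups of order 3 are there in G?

|G| = 9 and 3 | 9, so subgroups of order 3 are possible by Lagrange.
The subgroups of order 3 are: {(0,0), (0,1), (0,2)}; {(0,0), (1,0), (2,0)}; {(0,0), (1,1), (2,2)}; {(0,0), (1,2), (2,1)}.
So G has 4 subgroups of order 3.

4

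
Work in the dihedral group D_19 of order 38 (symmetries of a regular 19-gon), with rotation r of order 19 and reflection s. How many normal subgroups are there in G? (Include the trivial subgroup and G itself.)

3

G has 22 subgroups. Checking conjugation-invariance by order — order 1: 1/1 normal; order 2: 0/19 normal; order 19: 1/1 normal; order 38: 1/1 normal.
Total normal subgroups: 3.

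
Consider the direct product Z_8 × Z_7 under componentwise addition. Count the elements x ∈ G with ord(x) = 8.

An element (a,b) has order lcm(ord(a), ord(b)); count pairs with lcm equal to 8.
Enumerating gives 4 such elements.

4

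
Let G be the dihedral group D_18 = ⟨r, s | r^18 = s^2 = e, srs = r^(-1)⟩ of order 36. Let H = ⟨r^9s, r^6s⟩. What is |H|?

|⟨r^9s⟩| = 2 and |⟨r^6s⟩| = 2, so |H| is a multiple of lcm(2, 2) = 2 and divides |G| = 36.
Closing under the operation: H = {e, r^3, r^6, r^9, r^12, r^15, s, r^3s, r^6s, r^9s, r^12s, r^15s}, so |H| = 12.

12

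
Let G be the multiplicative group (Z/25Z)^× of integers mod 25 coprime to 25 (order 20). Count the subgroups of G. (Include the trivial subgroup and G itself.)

|G| = 20, so by Lagrange every subgroup order divides 20. Divisors: 1, 2, 4, 5, 10, 20.
Subgroups by order — order 1: 1; order 2: 1; order 4: 1; order 5: 1; order 10: 1; order 20: 1.
Total: 1 + 1 + 1 + 1 + 1 + 1 = 6.

6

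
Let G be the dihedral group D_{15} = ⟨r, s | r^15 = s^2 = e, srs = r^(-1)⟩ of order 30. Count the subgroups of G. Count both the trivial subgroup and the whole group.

28

|G| = 30, so by Lagrange every subgroup order divides 30. Divisors: 1, 2, 3, 5, 6, 10, 15, 30.
Subgroups by order — order 1: 1; order 2: 15; order 3: 1; order 5: 1; order 6: 5; order 10: 3; order 15: 1; order 30: 1.
Total: 1 + 15 + 1 + 1 + 5 + 3 + 1 + 1 = 28.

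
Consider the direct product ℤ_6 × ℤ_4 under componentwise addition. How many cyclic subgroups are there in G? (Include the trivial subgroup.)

12

Group the elements of G by the cyclic subgroup they generate; each cyclic subgroup of order d accounts for φ(d) elements.
Cyclic subgroups by order — order 1: 1; order 2: 3; order 3: 1; order 4: 2; order 6: 3; order 12: 2.
Total: 12.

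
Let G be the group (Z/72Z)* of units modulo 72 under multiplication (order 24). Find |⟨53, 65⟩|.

12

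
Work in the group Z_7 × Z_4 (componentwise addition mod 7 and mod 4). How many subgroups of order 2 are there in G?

|G| = 28 and 2 | 28, so subgroups of order 2 are possible by Lagrange.
The subgroups of order 2 are: {(0,0), (0,2)}.
So G has 1 subgroup of order 2.

1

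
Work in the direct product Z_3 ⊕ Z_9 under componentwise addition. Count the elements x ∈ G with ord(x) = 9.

18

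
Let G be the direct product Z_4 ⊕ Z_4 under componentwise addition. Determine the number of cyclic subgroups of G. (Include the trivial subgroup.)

10

Group the elements of G by the cyclic subgroup they generate; each cyclic subgroup of order d accounts for φ(d) elements.
Cyclic subgroups by order — order 1: 1; order 2: 3; order 4: 6.
Total: 10.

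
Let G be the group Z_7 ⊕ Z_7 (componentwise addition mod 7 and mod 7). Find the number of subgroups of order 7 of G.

|G| = 49 and 7 | 49, so subgroups of order 7 are possible by Lagrange.
The subgroups of order 7 are: {(0,0), (0,1), (0,2), (0,3), (0,4), (0,5), (0,6)}; {(0,0), (1,0), (2,0), (3,0), (4,0), (5,0), (6,0)}; {(0,0), (1,1), (2,2), (3,3), (4,4), (5,5), (6,6)}; {(0,0), (1,2), (2,4), (3,6), (4,1), (5,3), (6,5)}; … (8 in all).
So G has 8 subgroups of order 7.

8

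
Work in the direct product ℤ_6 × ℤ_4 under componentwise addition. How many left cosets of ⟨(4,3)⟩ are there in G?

|⟨(4,3)⟩| = 12 and |G| = 24.
By Lagrange, [G : H] = |G|/|H| = 24/12 = 2.

2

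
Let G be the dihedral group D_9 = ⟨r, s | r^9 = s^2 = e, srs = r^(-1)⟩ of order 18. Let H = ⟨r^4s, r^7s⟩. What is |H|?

6

|⟨r^4s⟩| = 2 and |⟨r^7s⟩| = 2, so |H| is a multiple of lcm(2, 2) = 2 and divides |G| = 18.
Closing under the operation: H = {e, r^3, r^6, rs, r^4s, r^7s}, so |H| = 6.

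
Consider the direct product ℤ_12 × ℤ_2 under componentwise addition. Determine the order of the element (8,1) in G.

6

The order of (8,1) in Z_12 × Z_2 is lcm(ord(8) in Z_12, ord(1) in Z_2).
ord(8) = 3 and ord(1) = 2, so |⟨(8,1)⟩| = lcm(3, 2) = 6.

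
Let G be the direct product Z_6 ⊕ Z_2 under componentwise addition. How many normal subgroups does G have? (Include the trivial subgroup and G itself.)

10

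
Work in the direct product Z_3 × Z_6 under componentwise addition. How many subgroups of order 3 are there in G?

4

|G| = 18 and 3 | 18, so subgroups of order 3 are possible by Lagrange.
The subgroups of order 3 are: {(0,0), (0,2), (0,4)}; {(0,0), (1,0), (2,0)}; {(0,0), (1,2), (2,4)}; {(0,0), (1,4), (2,2)}.
So G has 4 subgroups of order 3.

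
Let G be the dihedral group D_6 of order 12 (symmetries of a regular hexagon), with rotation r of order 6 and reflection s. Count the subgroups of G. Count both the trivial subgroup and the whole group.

|G| = 12, so by Lagrange every subgroup order divides 12. Divisors: 1, 2, 3, 4, 6, 12.
Subgroups by order — order 1: 1; order 2: 7; order 3: 1; order 4: 3; order 6: 3; order 12: 1.
Total: 1 + 7 + 1 + 3 + 3 + 1 = 16.

16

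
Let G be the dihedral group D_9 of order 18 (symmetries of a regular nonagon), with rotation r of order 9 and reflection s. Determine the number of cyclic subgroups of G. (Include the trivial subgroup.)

12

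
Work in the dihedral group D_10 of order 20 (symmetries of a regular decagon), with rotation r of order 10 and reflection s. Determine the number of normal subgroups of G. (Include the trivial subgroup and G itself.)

G has 22 subgroups. Checking conjugation-invariance by order — order 1: 1/1 normal; order 2: 1/11 normal; order 4: 0/5 normal; order 5: 1/1 normal; order 10: 3/3 normal; order 20: 1/1 normal.
Total normal subgroups: 7.

7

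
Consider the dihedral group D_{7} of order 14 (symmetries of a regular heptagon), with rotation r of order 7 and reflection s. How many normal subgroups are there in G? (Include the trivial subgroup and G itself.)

3

G has 10 subgroups. Checking conjugation-invariance by order — order 1: 1/1 normal; order 2: 0/7 normal; order 7: 1/1 normal; order 14: 1/1 normal.
Total normal subgroups: 3.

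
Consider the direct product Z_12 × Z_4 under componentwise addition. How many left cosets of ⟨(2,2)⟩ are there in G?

8

|⟨(2,2)⟩| = 6 and |G| = 48.
By Lagrange, [G : H] = |G|/|H| = 48/6 = 8.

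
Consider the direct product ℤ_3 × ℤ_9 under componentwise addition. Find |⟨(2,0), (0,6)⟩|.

9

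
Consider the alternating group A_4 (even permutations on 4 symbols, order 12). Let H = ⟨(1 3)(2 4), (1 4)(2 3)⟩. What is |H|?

|⟨(1 3)(2 4)⟩| = 2 and |⟨(1 4)(2 3)⟩| = 2, so |H| is a multiple of lcm(2, 2) = 2 and divides |G| = 12.
Closing under the operation: H = {e, (1 2)(3 4), (1 3)(2 4), (1 4)(2 3)}, so |H| = 4.

4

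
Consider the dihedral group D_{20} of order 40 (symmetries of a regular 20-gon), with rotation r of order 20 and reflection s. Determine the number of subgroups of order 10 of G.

|G| = 40 and 10 | 40, so subgroups of order 10 are possible by Lagrange.
The subgroups of order 10 are: {e, r^2, r^4, r^6, r^8, r^10, r^12, r^14, r^16, r^18}; {e, r^4, r^8, r^12, r^16, r^2s, r^6s, r^10s, r^14s, r^18s}; {e, r^4, r^8, r^12, r^16, r^3s, r^7s, r^11s, r^15s, r^19s}; {e, r^4, r^8, r^12, r^16, s, r^4s, r^8s, r^12s, r^16s}; … (5 in all).
So G has 5 subgroups of order 10.

5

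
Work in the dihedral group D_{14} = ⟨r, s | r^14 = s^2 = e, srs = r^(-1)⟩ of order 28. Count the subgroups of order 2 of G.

15

|G| = 28 and 2 | 28, so subgroups of order 2 are possible by Lagrange.
The subgroups of order 2 are: {e, r^10s}; {e, r^11s}; {e, r^12s}; {e, r^13s}; … (15 in all).
So G has 15 subgroups of order 2.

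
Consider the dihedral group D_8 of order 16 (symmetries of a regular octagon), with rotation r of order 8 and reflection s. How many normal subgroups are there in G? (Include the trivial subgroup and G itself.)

G has 19 subgroups. Checking conjugation-invariance by order — order 1: 1/1 normal; order 2: 1/9 normal; order 4: 1/5 normal; order 8: 3/3 normal; order 16: 1/1 normal.
Total normal subgroups: 7.

7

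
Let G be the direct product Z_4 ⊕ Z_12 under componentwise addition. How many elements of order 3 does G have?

2

An element (a,b) has order lcm(ord(a), ord(b)); count pairs with lcm equal to 3.
Enumerating gives 2 such elements.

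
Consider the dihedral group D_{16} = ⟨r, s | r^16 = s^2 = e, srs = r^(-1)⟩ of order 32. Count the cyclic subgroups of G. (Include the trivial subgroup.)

A cyclic subgroup of order d is generated by each of its φ(d) elements of order d, so the cyclic subgroups of order d number (#elements of order d)/φ(d).
Cyclic subgroups by order — order 1: 1; order 2: 17; order 4: 1; order 8: 1; order 16: 1.
Total: 21.

21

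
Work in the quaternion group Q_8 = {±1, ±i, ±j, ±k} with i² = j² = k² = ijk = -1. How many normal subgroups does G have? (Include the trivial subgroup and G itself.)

6

G has 6 subgroups. Checking conjugation-invariance by order — order 1: 1/1 normal; order 2: 1/1 normal; order 4: 3/3 normal; order 8: 1/1 normal.
Total normal subgroups: 6.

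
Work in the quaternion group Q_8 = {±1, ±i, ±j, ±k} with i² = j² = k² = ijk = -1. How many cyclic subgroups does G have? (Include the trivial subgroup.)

5

Each element a generates a cyclic subgroup ⟨a⟩; distinct elements may generate the same one (a cyclic group of order d has φ(d) generators).
Cyclic subgroups by order — order 1: 1; order 2: 1; order 4: 3.
Total: 5.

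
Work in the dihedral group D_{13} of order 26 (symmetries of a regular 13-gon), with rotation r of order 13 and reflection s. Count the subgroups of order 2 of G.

13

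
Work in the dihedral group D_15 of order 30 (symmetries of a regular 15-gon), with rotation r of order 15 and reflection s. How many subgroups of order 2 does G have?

15

|G| = 30 and 2 | 30, so subgroups of order 2 are possible by Lagrange.
The subgroups of order 2 are: {e, r^10s}; {e, r^11s}; {e, r^12s}; {e, r^13s}; … (15 in all).
So G has 15 subgroups of order 2.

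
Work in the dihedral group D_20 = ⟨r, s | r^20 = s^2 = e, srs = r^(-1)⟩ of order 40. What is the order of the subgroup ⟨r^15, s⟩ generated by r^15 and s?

8

|⟨r^15⟩| = 4 and |⟨s⟩| = 2, so |H| is a multiple of lcm(4, 2) = 4 and divides |G| = 40.
Closing under the operation: H = {e, r^5, r^10, r^15, s, r^5s, r^10s, r^15s}, so |H| = 8.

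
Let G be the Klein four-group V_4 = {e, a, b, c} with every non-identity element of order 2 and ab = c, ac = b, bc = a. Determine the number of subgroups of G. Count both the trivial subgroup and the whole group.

|G| = 4, so by Lagrange every subgroup order divides 4. Divisors: 1, 2, 4.
Subgroups by order — order 1: 1; order 2: 3; order 4: 1.
Total: 1 + 3 + 1 = 5.

5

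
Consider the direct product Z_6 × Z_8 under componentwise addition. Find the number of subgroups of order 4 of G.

3

|G| = 48 and 4 | 48, so subgroups of order 4 are possible by Lagrange.
The subgroups of order 4 are: {(0,0), (0,2), (0,4), (0,6)}; {(0,0), (0,4), (3,0), (3,4)}; {(0,0), (0,4), (3,2), (3,6)}.
So G has 3 subgroups of order 4.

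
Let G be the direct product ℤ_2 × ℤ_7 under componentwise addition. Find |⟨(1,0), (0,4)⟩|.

14

|⟨(1,0)⟩| = 2 and |⟨(0,4)⟩| = 7, so |H| is a multiple of lcm(2, 7) = 14 and divides |G| = 14.
Closing {(1,0), (0,4)} under the group operation gives all of G, so |H| = 14.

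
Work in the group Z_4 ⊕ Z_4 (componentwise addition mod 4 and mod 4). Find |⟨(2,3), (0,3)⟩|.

8

|⟨(2,3)⟩| = 4 and |⟨(0,3)⟩| = 4, so |H| is a multiple of lcm(4, 4) = 4 and divides |G| = 16.
Closing under the operation: H = {(0,0), (0,1), (0,2), (0,3), (2,0), (2,1), (2,2), (2,3)}, so |H| = 8.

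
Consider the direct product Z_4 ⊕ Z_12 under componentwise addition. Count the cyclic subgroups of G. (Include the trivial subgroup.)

20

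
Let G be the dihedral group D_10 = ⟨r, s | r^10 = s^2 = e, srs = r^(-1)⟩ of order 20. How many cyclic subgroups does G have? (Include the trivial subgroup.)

Each element a generates a cyclic subgroup ⟨a⟩; distinct elements may generate the same one (a cyclic group of order d has φ(d) generators).
Cyclic subgroups by order — order 1: 1; order 2: 11; order 5: 1; order 10: 1.
Total: 14.

14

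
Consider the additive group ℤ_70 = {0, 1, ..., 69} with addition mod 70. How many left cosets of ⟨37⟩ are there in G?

1

|⟨37⟩| = 70 and |G| = 70.
By Lagrange, [G : H] = |G|/|H| = 70/70 = 1.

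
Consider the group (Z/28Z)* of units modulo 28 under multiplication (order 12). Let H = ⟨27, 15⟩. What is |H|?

|⟨27⟩| = 2 and |⟨15⟩| = 2, so |H| is a multiple of lcm(2, 2) = 2 and divides |G| = 12.
Closing under the operation: H = {1, 13, 15, 27}, so |H| = 4.

4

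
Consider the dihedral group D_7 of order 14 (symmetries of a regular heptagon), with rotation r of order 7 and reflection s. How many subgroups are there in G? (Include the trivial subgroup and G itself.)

10

|G| = 14, so by Lagrange every subgroup order divides 14. Divisors: 1, 2, 7, 14.
Subgroups by order — order 1: 1; order 2: 7; order 7: 1; order 14: 1.
Total: 1 + 7 + 1 + 1 = 10.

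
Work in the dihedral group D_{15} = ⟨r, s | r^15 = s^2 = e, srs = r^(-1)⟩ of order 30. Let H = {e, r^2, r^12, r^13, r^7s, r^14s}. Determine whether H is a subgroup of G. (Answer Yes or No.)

r^12 ∈ H but its inverse r^3 ∉ H, so H is not a subgroup.

No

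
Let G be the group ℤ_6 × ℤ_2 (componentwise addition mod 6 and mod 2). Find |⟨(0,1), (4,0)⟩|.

6

|⟨(0,1)⟩| = 2 and |⟨(4,0)⟩| = 3, so |H| is a multiple of lcm(2, 3) = 6 and divides |G| = 12.
Closing under the operation: H = {(0,0), (0,1), (2,0), (2,1), (4,0), (4,1)}, so |H| = 6.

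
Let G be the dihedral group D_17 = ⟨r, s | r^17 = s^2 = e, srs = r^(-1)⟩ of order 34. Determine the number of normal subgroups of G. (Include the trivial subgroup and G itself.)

G has 20 subgroups. Checking conjugation-invariance by order — order 1: 1/1 normal; order 2: 0/17 normal; order 17: 1/1 normal; order 34: 1/1 normal.
Total normal subgroups: 3.

3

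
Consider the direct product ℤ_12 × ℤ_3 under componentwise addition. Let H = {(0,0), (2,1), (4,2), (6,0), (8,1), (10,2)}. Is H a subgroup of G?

|H| = 6 divides |G| = 36, consistent with Lagrange.
H contains the identity, every element's inverse is in H, and H is closed under +: it is a subgroup.
In fact H = ⟨(10,2)⟩.

Yes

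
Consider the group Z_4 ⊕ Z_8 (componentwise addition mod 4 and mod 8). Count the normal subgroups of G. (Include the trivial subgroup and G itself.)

22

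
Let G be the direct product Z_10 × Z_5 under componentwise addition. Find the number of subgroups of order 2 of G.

|G| = 50 and 2 | 50, so subgroups of order 2 are possible by Lagrange.
The subgroups of order 2 are: {(0,0), (5,0)}.
So G has 1 subgroup of order 2.

1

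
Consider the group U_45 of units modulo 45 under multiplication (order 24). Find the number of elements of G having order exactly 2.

The elements of order 2 are: 19, 26, 44.
That's 3.

3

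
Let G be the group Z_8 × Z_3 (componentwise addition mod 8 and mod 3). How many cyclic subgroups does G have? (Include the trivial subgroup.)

Each element a generates a cyclic subgroup ⟨a⟩; distinct elements may generate the same one (a cyclic group of order d has φ(d) generators).
Cyclic subgroups by order — order 1: 1; order 2: 1; order 3: 1; order 4: 1; order 6: 1; order 8: 1; order 12: 1; order 24: 1.
Total: 8.

8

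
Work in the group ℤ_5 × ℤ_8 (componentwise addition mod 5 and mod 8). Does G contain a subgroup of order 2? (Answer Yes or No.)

Yes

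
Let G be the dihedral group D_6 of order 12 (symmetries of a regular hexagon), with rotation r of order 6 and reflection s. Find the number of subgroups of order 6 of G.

|G| = 12 and 6 | 12, so subgroups of order 6 are possible by Lagrange.
The subgroups of order 6 are: {e, r, r^2, r^3, r^4, r^5}; {e, r^2, r^4, s, r^2s, r^4s}; {e, r^2, r^4, rs, r^3s, r^5s}.
So G has 3 subgroups of order 6.

3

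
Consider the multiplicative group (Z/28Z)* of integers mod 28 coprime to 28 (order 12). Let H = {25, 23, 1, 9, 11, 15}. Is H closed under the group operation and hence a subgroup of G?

Yes

|H| = 6 divides |G| = 12, consistent with Lagrange.
H contains the identity, every element's inverse is in H, and H is closed under ·: it is a subgroup.
In fact H = ⟨23⟩.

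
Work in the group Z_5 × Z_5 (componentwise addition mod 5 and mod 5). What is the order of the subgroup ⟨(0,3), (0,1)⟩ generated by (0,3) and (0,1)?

|⟨(0,3)⟩| = 5 and |⟨(0,1)⟩| = 5, so |H| is a multiple of lcm(5, 5) = 5 and divides |G| = 25.
Closing under the operation: H = {(0,0), (0,1), (0,2), (0,3), (0,4)}, so |H| = 5.

5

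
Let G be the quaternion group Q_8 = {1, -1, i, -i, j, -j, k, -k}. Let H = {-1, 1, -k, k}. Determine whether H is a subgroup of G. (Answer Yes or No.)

|H| = 4 divides |G| = 8, consistent with Lagrange.
H contains the identity, every element's inverse is in H, and H is closed under ·: it is a subgroup.
In fact H = ⟨-k⟩.

Yes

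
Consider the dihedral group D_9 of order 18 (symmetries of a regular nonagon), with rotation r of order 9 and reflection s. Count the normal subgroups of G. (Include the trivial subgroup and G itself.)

G has 16 subgroups. Checking conjugation-invariance by order — order 1: 1/1 normal; order 2: 0/9 normal; order 3: 1/1 normal; order 6: 0/3 normal; order 9: 1/1 normal; order 18: 1/1 normal.
Total normal subgroups: 4.

4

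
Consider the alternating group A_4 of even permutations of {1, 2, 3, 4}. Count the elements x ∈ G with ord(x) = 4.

No element of G has order 4 (even though 4 | 12).

0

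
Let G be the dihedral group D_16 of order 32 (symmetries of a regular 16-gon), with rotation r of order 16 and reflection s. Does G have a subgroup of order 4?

Yes

4 | 32. A subgroup of order 4 is {e, r^8, r^2s, r^10s}.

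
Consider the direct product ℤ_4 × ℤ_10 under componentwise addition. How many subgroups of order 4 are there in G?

|G| = 40 and 4 | 40, so subgroups of order 4 are possible by Lagrange.
The subgroups of order 4 are: {(0,0), (0,5), (2,0), (2,5)}; {(0,0), (1,0), (2,0), (3,0)}; {(0,0), (1,5), (2,0), (3,5)}.
So G has 3 subgroups of order 4.

3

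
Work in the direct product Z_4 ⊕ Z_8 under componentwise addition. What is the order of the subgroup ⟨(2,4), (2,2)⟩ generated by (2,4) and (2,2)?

|⟨(2,4)⟩| = 2 and |⟨(2,2)⟩| = 4, so |H| is a multiple of lcm(2, 4) = 4 and divides |G| = 32.
Closing under the operation: H = {(0,0), (0,2), (0,4), (0,6), (2,0), (2,2), (2,4), (2,6)}, so |H| = 8.

8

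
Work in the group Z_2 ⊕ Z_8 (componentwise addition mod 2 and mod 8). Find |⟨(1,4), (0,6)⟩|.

8

|⟨(1,4)⟩| = 2 and |⟨(0,6)⟩| = 4, so |H| is a multiple of lcm(2, 4) = 4 and divides |G| = 16.
Closing under the operation: H = {(0,0), (0,2), (0,4), (0,6), (1,0), (1,2), (1,4), (1,6)}, so |H| = 8.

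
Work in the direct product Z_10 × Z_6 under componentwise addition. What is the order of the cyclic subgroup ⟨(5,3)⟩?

The order of (5,3) in Z_10 × Z_6 is lcm(ord(5) in Z_10, ord(3) in Z_6).
ord(5) = 2 and ord(3) = 2, so |⟨(5,3)⟩| = lcm(2, 2) = 2.

2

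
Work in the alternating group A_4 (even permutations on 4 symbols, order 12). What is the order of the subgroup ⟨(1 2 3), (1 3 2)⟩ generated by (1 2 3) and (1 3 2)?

3

|⟨(1 2 3)⟩| = 3 and |⟨(1 3 2)⟩| = 3, so |H| is a multiple of lcm(3, 3) = 3 and divides |G| = 12.
Closing under the operation: H = {e, (1 2 3), (1 3 2)}, so |H| = 3.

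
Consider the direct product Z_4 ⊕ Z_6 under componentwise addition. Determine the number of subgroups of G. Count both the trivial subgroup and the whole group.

16

|G| = 24, so by Lagrange every subgroup order divides 24. Divisors: 1, 2, 3, 4, 6, 8, 12, 24.
Subgroups by order — order 1: 1; order 2: 3; order 3: 1; order 4: 3; order 6: 3; order 8: 1; order 12: 3; order 24: 1.
Total: 1 + 3 + 1 + 3 + 3 + 1 + 3 + 1 = 16.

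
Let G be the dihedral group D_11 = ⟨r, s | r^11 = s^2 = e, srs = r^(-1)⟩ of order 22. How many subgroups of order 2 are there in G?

|G| = 22 and 2 | 22, so subgroups of order 2 are possible by Lagrange.
The subgroups of order 2 are: {e, r^10s}; {e, r^2s}; {e, r^3s}; {e, r^4s}; … (11 in all).
So G has 11 subgroups of order 2.

11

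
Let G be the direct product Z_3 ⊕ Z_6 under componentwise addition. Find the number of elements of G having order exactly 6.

An element (a,b) has order lcm(ord(a), ord(b)); count pairs with lcm equal to 6.
Enumerating gives 8 such elements.

8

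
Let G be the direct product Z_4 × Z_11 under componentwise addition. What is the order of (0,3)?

The order of (0,3) in Z_4 × Z_11 is lcm(ord(0) in Z_4, ord(3) in Z_11).
ord(0) = 1 and ord(3) = 11, so |⟨(0,3)⟩| = lcm(1, 11) = 11.

11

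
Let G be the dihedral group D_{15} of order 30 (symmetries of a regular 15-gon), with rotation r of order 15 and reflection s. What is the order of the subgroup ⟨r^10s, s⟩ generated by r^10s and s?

|⟨r^10s⟩| = 2 and |⟨s⟩| = 2, so |H| is a multiple of lcm(2, 2) = 2 and divides |G| = 30.
Closing under the operation: H = {e, r^5, r^10, s, r^5s, r^10s}, so |H| = 6.

6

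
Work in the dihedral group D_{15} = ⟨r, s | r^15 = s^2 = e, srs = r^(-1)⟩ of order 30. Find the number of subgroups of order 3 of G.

|G| = 30 and 3 | 30, so subgroups of order 3 are possible by Lagrange.
The subgroups of order 3 are: {e, r^5, r^10}.
So G has 1 subgroup of order 3.

1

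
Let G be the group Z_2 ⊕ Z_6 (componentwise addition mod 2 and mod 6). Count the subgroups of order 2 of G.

|G| = 12 and 2 | 12, so subgroups of order 2 are possible by Lagrange.
The subgroups of order 2 are: {(0,0), (0,3)}; {(0,0), (1,0)}; {(0,0), (1,3)}.
So G has 3 subgroups of order 2.

3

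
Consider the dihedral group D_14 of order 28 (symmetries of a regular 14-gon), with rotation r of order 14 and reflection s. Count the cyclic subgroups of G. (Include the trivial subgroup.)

18

A cyclic subgroup of order d is generated by each of its φ(d) elements of order d, so the cyclic subgroups of order d number (#elements of order d)/φ(d).
Cyclic subgroups by order — order 1: 1; order 2: 15; order 7: 1; order 14: 1.
Total: 18.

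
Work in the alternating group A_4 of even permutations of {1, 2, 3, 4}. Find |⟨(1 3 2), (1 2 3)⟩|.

3

|⟨(1 3 2)⟩| = 3 and |⟨(1 2 3)⟩| = 3, so |H| is a multiple of lcm(3, 3) = 3 and divides |G| = 12.
Closing under the operation: H = {e, (1 2 3), (1 3 2)}, so |H| = 3.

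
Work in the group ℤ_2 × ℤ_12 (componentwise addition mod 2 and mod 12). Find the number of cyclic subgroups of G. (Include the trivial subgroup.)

Group the elements of G by the cyclic subgroup they generate; each cyclic subgroup of order d accounts for φ(d) elements.
Cyclic subgroups by order — order 1: 1; order 2: 3; order 3: 1; order 4: 2; order 6: 3; order 12: 2.
Total: 12.

12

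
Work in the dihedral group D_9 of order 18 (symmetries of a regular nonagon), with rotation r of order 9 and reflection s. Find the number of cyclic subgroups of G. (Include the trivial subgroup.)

12

Group the elements of G by the cyclic subgroup they generate; each cyclic subgroup of order d accounts for φ(d) elements.
Cyclic subgroups by order — order 1: 1; order 2: 9; order 3: 1; order 9: 1.
Total: 12.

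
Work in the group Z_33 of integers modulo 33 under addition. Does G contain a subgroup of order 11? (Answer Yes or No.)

11 | 33. A subgroup of order 11 is {0, 3, 6, 9, 12, 15, 18, 21, 24, 27, 30}.

Yes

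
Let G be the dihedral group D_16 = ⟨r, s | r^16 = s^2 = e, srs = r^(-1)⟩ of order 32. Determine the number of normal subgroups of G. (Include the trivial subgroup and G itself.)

8

G has 36 subgroups. Checking conjugation-invariance by order — order 1: 1/1 normal; order 2: 1/17 normal; order 4: 1/9 normal; order 8: 1/5 normal; order 16: 3/3 normal; order 32: 1/1 normal.
Total normal subgroups: 8.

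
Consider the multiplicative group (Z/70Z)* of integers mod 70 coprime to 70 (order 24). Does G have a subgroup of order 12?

Yes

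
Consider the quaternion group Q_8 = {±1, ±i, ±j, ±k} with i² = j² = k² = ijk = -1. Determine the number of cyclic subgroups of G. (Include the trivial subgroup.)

5

A cyclic subgroup of order d is generated by each of its φ(d) elements of order d, so the cyclic subgroups of order d number (#elements of order d)/φ(d).
Cyclic subgroups by order — order 1: 1; order 2: 1; order 4: 3.
Total: 5.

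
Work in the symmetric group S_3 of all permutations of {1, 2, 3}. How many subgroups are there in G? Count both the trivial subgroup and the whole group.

6

|G| = 6, so by Lagrange every subgroup order divides 6. Divisors: 1, 2, 3, 6.
Subgroups by order — order 1: 1; order 2: 3; order 3: 1; order 6: 1.
Total: 1 + 3 + 1 + 1 = 6.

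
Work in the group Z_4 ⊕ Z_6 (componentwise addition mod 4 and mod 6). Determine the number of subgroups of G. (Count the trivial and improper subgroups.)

16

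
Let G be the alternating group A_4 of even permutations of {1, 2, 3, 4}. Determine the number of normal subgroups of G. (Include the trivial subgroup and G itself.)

G has 10 subgroups. Checking conjugation-invariance by order — order 1: 1/1 normal; order 2: 0/3 normal; order 3: 0/4 normal; order 4: 1/1 normal; order 12: 1/1 normal.
Total normal subgroups: 3.

3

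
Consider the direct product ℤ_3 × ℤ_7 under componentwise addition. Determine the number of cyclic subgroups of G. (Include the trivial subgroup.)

Each element a generates a cyclic subgroup ⟨a⟩; distinct elements may generate the same one (a cyclic group of order d has φ(d) generators).
Cyclic subgroups by order — order 1: 1; order 3: 1; order 7: 1; order 21: 1.
Total: 4.

4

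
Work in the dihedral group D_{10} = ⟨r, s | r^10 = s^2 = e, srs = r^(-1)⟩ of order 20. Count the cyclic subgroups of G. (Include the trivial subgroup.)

Group the elements of G by the cyclic subgroup they generate; each cyclic subgroup of order d accounts for φ(d) elements.
Cyclic subgroups by order — order 1: 1; order 2: 11; order 5: 1; order 10: 1.
Total: 14.

14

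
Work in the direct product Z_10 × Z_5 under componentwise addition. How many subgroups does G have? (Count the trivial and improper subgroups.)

16

|G| = 50, so by Lagrange every subgroup order divides 50. Divisors: 1, 2, 5, 10, 25, 50.
Subgroups by order — order 1: 1; order 2: 1; order 5: 6; order 10: 6; order 25: 1; order 50: 1.
Total: 1 + 1 + 6 + 6 + 1 + 1 = 16.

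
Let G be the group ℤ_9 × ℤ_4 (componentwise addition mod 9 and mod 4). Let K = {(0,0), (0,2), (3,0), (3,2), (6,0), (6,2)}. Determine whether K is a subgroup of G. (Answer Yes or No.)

Yes

|K| = 6 divides |G| = 36, consistent with Lagrange.
K contains the identity, every element's inverse is in K, and K is closed under +: it is a subgroup.
In fact K = ⟨(6,2)⟩.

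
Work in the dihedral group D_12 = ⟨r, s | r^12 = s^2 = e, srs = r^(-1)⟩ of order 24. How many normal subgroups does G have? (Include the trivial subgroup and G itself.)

G has 34 subgroups. Checking conjugation-invariance by order — order 1: 1/1 normal; order 2: 1/13 normal; order 3: 1/1 normal; order 4: 1/7 normal; order 6: 1/5 normal; order 8: 0/3 normal; order 12: 3/3 normal; order 24: 1/1 normal.
Total normal subgroups: 9.

9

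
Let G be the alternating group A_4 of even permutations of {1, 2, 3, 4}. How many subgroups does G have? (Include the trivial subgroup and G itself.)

10

|G| = 12, so by Lagrange every subgroup order divides 12. Divisors: 1, 2, 3, 4, 6, 12.
Subgroups by order — order 1: 1; order 2: 3; order 3: 4; order 4: 1; order 6: 0; order 12: 1.
Total: 1 + 3 + 4 + 1 + 0 + 1 = 10.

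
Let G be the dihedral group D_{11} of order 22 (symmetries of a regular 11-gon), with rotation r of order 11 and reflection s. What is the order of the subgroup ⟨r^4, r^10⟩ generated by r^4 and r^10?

11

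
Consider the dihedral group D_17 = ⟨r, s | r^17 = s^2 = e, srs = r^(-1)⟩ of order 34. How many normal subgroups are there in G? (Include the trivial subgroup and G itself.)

G has 20 subgroups. Checking conjugation-invariance by order — order 1: 1/1 normal; order 2: 0/17 normal; order 17: 1/1 normal; order 34: 1/1 normal.
Total normal subgroups: 3.

3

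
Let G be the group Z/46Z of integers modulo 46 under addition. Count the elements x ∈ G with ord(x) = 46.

22

In a cyclic group of order 46, the number of elements of order d (for d | 46) is φ(d).
φ(46) = 22.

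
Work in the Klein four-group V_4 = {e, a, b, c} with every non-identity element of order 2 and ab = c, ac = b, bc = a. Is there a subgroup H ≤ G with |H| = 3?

No

3 does not divide |G| = 4, so by Lagrange no subgroup of order 3 exists.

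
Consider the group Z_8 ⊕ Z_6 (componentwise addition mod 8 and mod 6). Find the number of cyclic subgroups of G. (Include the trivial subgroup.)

A cyclic subgroup of order d is generated by each of its φ(d) elements of order d, so the cyclic subgroups of order d number (#elements of order d)/φ(d).
Cyclic subgroups by order — order 1: 1; order 2: 3; order 3: 1; order 4: 2; order 6: 3; order 8: 2; order 12: 2; order 24: 2.
Total: 16.

16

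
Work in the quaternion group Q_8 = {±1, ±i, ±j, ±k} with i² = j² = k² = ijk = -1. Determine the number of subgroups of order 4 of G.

3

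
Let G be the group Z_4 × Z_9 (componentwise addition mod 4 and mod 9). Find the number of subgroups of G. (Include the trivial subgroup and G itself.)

|G| = 36, so by Lagrange every subgroup order divides 36. Divisors: 1, 2, 3, 4, 6, 9, 12, 18, 36.
Subgroups by order — order 1: 1; order 2: 1; order 3: 1; order 4: 1; order 6: 1; order 9: 1; order 12: 1; order 18: 1; order 36: 1.
Total: 1 + 1 + 1 + 1 + 1 + 1 + 1 + 1 + 1 = 9.

9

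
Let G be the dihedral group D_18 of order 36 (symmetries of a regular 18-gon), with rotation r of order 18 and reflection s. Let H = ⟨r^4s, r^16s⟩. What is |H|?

|⟨r^4s⟩| = 2 and |⟨r^16s⟩| = 2, so |H| is a multiple of lcm(2, 2) = 2 and divides |G| = 36.
Closing under the operation: H = {e, r^6, r^12, r^4s, r^10s, r^16s}, so |H| = 6.

6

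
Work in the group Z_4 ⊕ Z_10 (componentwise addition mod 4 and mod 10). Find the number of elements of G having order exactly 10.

12

An element (a,b) has order lcm(ord(a), ord(b)); count pairs with lcm equal to 10.
Enumerating gives 12 such elements.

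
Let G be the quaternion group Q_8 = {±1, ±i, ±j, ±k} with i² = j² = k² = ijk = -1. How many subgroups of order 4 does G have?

3

|G| = 8 and 4 | 8, so subgroups of order 4 are possible by Lagrange.
The subgroups of order 4 are: {1, -1, i, -i}; {1, -1, j, -j}; {1, -1, k, -k}.
So G has 3 subgroups of order 4.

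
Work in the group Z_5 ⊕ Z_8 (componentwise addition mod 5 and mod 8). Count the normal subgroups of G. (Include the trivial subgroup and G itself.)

8

G is abelian, so every subgroup is normal.
G has 8 subgroups in total, hence 8 normal subgroups.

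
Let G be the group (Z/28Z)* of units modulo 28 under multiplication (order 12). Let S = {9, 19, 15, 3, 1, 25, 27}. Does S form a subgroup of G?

|S| = 7 does not divide |G| = 12, so by Lagrange S is not a subgroup.

No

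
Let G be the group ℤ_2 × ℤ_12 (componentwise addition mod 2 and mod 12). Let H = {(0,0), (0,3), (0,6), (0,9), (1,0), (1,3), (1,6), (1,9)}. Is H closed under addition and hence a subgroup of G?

|H| = 8 divides |G| = 24, consistent with Lagrange.
H contains the identity, every element's inverse is in H, and H is closed under +: it is a subgroup.

Yes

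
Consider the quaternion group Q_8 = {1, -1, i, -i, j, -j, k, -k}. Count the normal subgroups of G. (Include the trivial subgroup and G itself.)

6

G has 6 subgroups. Checking conjugation-invariance by order — order 1: 1/1 normal; order 2: 1/1 normal; order 4: 3/3 normal; order 8: 1/1 normal.
Total normal subgroups: 6.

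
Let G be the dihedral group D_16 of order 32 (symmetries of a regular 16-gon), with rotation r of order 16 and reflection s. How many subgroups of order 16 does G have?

|G| = 32 and 16 | 32, so subgroups of order 16 are possible by Lagrange.
The subgroups of order 16 are: {e, r, r^2, r^3, r^4, r^5, r^6, r^7, r^8, r^9, r^10, r^11, r^12, r^13, r^14, r^15}; {e, r^2, r^4, r^6, r^8, r^10, r^12, r^14, s, r^2s, r^4s, r^6s, r^8s, r^10s, r^12s, r^14s}; {e, r^2, r^4, r^6, r^8, r^10, r^12, r^14, rs, r^3s, r^5s, r^7s, r^9s, r^11s, r^13s, r^15s}.
So G has 3 subgroups of order 16.

3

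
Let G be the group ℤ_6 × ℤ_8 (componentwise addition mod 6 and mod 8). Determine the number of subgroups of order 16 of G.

|G| = 48 and 16 | 48, so subgroups of order 16 are possible by Lagrange.
The subgroups of order 16 are: {(0,0), (0,1), (0,2), (0,3), (0,4), (0,5), (0,6), (0,7), (3,0), (3,1), (3,2), (3,3), (3,4), (3,5), (3,6), (3,7)}.
So G has 1 subgroup of order 16.

1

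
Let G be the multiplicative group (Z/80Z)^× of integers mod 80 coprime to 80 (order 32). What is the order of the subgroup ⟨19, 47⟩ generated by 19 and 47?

16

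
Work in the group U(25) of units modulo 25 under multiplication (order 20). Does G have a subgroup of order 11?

No

11 does not divide |G| = 20, so by Lagrange no subgroup of order 11 exists.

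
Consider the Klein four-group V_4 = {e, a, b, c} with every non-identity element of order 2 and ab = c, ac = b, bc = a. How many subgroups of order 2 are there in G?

|G| = 4 and 2 | 4, so subgroups of order 2 are possible by Lagrange.
The subgroups of order 2 are: {e, a}; {e, b}; {e, c}.
So G has 3 subgroups of order 2.

3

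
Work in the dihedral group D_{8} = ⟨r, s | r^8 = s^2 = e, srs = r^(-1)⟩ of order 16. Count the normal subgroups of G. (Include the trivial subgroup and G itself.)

7

G has 19 subgroups. Checking conjugation-invariance by order — order 1: 1/1 normal; order 2: 1/9 normal; order 4: 1/5 normal; order 8: 3/3 normal; order 16: 1/1 normal.
Total normal subgroups: 7.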